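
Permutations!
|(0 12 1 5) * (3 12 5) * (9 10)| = 6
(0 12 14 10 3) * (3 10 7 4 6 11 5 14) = (0 12 3)(4 6 11 5 14 7) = [12, 1, 2, 0, 6, 14, 11, 4, 8, 9, 10, 5, 3, 13, 7]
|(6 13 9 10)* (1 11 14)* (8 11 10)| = 8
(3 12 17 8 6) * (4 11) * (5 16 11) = (3 12 17 8 6)(4 5 16 11) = [0, 1, 2, 12, 5, 16, 3, 7, 6, 9, 10, 4, 17, 13, 14, 15, 11, 8]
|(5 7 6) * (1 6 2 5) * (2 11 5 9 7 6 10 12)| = 9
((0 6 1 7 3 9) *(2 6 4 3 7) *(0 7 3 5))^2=(0 5 4)(1 6 2)(3 7 9)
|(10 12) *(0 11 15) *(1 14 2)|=6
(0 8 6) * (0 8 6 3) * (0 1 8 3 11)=(0 6 3 1 8 11)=[6, 8, 2, 1, 4, 5, 3, 7, 11, 9, 10, 0]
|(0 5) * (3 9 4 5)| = |(0 3 9 4 5)| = 5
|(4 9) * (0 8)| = 2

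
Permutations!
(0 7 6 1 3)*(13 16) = (0 7 6 1 3)(13 16) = [7, 3, 2, 0, 4, 5, 1, 6, 8, 9, 10, 11, 12, 16, 14, 15, 13]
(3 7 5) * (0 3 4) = (0 3 7 5 4) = [3, 1, 2, 7, 0, 4, 6, 5]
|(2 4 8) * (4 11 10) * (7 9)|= |(2 11 10 4 8)(7 9)|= 10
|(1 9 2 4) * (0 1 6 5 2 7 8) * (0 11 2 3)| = |(0 1 9 7 8 11 2 4 6 5 3)| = 11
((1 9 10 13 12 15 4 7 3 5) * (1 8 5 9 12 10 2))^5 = ((1 12 15 4 7 3 9 2)(5 8)(10 13))^5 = (1 3 15 2 7 12 9 4)(5 8)(10 13)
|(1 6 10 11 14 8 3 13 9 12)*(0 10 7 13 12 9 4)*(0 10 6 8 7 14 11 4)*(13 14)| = |(0 6 13)(1 8 3 12)(4 10)(7 14)| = 12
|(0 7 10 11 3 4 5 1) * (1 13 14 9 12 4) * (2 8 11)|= |(0 7 10 2 8 11 3 1)(4 5 13 14 9 12)|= 24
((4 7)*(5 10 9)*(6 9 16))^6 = (5 10 16 6 9)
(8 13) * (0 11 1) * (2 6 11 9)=(0 9 2 6 11 1)(8 13)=[9, 0, 6, 3, 4, 5, 11, 7, 13, 2, 10, 1, 12, 8]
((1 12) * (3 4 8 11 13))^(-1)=((1 12)(3 4 8 11 13))^(-1)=(1 12)(3 13 11 8 4)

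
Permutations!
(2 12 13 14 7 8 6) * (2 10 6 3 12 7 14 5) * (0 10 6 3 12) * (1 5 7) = (14)(0 10 3)(1 5 2)(7 8 12 13) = [10, 5, 1, 0, 4, 2, 6, 8, 12, 9, 3, 11, 13, 7, 14]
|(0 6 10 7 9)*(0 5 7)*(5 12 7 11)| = |(0 6 10)(5 11)(7 9 12)| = 6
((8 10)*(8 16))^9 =((8 10 16))^9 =(16)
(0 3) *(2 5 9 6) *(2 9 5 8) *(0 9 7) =(0 3 9 6 7)(2 8) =[3, 1, 8, 9, 4, 5, 7, 0, 2, 6]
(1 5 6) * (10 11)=[0, 5, 2, 3, 4, 6, 1, 7, 8, 9, 11, 10]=(1 5 6)(10 11)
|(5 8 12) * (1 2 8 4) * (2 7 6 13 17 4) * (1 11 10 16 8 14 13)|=|(1 7 6)(2 14 13 17 4 11 10 16 8 12 5)|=33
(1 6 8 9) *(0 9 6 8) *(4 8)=(0 9 1 4 8 6)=[9, 4, 2, 3, 8, 5, 0, 7, 6, 1]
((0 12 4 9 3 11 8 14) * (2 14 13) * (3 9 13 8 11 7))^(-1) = (0 14 2 13 4 12)(3 7)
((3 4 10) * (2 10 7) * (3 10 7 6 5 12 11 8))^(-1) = ((2 7)(3 4 6 5 12 11 8))^(-1) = (2 7)(3 8 11 12 5 6 4)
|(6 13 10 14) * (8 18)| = 4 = |(6 13 10 14)(8 18)|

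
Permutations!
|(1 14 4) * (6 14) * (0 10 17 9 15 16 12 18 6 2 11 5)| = 15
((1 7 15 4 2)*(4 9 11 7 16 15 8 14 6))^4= (1 11 6 16 7 4 15 8 2 9 14)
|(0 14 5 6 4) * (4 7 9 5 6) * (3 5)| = 8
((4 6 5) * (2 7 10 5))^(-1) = ((2 7 10 5 4 6))^(-1) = (2 6 4 5 10 7)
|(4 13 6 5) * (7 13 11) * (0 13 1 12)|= 9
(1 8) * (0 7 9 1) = (0 7 9 1 8) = [7, 8, 2, 3, 4, 5, 6, 9, 0, 1]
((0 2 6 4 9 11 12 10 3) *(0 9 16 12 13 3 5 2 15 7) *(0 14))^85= (0 15 7 14)(2 6 4 16 12 10 5)(3 9 11 13)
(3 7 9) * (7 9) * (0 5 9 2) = [5, 1, 0, 2, 4, 9, 6, 7, 8, 3] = (0 5 9 3 2)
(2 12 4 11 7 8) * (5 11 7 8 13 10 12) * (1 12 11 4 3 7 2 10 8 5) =[0, 12, 1, 7, 2, 4, 6, 13, 10, 9, 11, 5, 3, 8] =(1 12 3 7 13 8 10 11 5 4 2)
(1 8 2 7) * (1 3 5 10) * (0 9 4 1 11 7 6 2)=[9, 8, 6, 5, 1, 10, 2, 3, 0, 4, 11, 7]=(0 9 4 1 8)(2 6)(3 5 10 11 7)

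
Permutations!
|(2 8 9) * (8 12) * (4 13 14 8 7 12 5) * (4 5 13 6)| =10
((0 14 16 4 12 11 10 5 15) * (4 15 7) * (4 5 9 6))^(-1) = ((0 14 16 15)(4 12 11 10 9 6)(5 7))^(-1) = (0 15 16 14)(4 6 9 10 11 12)(5 7)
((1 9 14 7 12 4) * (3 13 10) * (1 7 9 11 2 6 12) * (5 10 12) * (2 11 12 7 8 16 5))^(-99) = ((1 12 4 8 16 5 10 3 13 7)(2 6)(9 14))^(-99) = (1 12 4 8 16 5 10 3 13 7)(2 6)(9 14)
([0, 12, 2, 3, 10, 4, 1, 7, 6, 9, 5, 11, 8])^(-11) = (1 12 8 6)(4 10 5)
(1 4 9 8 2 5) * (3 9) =[0, 4, 5, 9, 3, 1, 6, 7, 2, 8] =(1 4 3 9 8 2 5)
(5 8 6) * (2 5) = (2 5 8 6) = [0, 1, 5, 3, 4, 8, 2, 7, 6]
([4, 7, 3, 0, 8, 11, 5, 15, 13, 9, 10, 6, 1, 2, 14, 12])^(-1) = [3, 12, 13, 2, 0, 6, 11, 1, 4, 9, 10, 5, 15, 8, 14, 7]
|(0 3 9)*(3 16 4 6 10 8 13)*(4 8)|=|(0 16 8 13 3 9)(4 6 10)|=6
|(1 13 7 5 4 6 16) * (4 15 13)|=|(1 4 6 16)(5 15 13 7)|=4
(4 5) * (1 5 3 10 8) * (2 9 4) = [0, 5, 9, 10, 3, 2, 6, 7, 1, 4, 8] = (1 5 2 9 4 3 10 8)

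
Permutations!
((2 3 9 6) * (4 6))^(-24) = (2 3 9 4 6)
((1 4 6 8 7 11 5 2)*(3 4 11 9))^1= ((1 11 5 2)(3 4 6 8 7 9))^1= (1 11 5 2)(3 4 6 8 7 9)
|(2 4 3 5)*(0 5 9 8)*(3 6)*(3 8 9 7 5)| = 8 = |(9)(0 3 7 5 2 4 6 8)|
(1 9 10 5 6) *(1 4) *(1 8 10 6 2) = (1 9 6 4 8 10 5 2) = [0, 9, 1, 3, 8, 2, 4, 7, 10, 6, 5]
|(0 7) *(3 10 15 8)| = 4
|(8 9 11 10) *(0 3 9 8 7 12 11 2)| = 4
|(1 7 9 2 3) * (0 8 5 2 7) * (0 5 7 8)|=|(1 5 2 3)(7 9 8)|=12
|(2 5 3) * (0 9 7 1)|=12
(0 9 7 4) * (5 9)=(0 5 9 7 4)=[5, 1, 2, 3, 0, 9, 6, 4, 8, 7]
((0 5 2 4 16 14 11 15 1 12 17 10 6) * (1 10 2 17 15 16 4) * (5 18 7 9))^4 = ((0 18 7 9 5 17 2 1 12 15 10 6)(11 16 14))^4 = (0 5 12)(1 6 9)(2 10 7)(11 16 14)(15 18 17)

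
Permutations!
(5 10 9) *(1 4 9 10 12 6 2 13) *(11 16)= (1 4 9 5 12 6 2 13)(11 16)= [0, 4, 13, 3, 9, 12, 2, 7, 8, 5, 10, 16, 6, 1, 14, 15, 11]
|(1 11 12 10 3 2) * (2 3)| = 5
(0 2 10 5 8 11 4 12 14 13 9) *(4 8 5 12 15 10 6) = [2, 1, 6, 3, 15, 5, 4, 7, 11, 0, 12, 8, 14, 9, 13, 10] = (0 2 6 4 15 10 12 14 13 9)(8 11)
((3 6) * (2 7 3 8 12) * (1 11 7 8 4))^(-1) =((1 11 7 3 6 4)(2 8 12))^(-1) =(1 4 6 3 7 11)(2 12 8)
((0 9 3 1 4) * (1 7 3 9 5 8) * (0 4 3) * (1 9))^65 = ((0 5 8 9 1 3 7))^65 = (0 8 1 7 5 9 3)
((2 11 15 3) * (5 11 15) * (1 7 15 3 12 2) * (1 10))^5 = ((1 7 15 12 2 3 10)(5 11))^5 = (1 3 12 7 10 2 15)(5 11)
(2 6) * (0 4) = (0 4)(2 6) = [4, 1, 6, 3, 0, 5, 2]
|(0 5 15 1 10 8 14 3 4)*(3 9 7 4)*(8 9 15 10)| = 12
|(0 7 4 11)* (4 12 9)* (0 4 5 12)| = 6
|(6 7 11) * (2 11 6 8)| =|(2 11 8)(6 7)| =6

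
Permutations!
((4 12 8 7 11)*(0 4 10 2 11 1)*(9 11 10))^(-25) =((0 4 12 8 7 1)(2 10)(9 11))^(-25) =(0 1 7 8 12 4)(2 10)(9 11)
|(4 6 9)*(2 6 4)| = |(2 6 9)| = 3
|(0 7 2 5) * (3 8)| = |(0 7 2 5)(3 8)| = 4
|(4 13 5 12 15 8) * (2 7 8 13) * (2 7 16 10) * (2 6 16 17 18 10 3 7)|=|(2 17 18 10 6 16 3 7 8 4)(5 12 15 13)|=20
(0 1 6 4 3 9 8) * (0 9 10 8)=(0 1 6 4 3 10 8 9)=[1, 6, 2, 10, 3, 5, 4, 7, 9, 0, 8]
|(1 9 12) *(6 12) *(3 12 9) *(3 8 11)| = |(1 8 11 3 12)(6 9)| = 10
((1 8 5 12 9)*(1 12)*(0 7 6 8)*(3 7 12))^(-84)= (0 8 3)(1 6 9)(5 7 12)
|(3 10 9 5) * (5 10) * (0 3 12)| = |(0 3 5 12)(9 10)| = 4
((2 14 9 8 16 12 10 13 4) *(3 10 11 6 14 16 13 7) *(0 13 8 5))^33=((0 13 4 2 16 12 11 6 14 9 5)(3 10 7))^33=(16)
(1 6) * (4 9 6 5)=(1 5 4 9 6)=[0, 5, 2, 3, 9, 4, 1, 7, 8, 6]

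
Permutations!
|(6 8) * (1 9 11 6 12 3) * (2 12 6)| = |(1 9 11 2 12 3)(6 8)| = 6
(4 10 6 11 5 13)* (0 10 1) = (0 10 6 11 5 13 4 1) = [10, 0, 2, 3, 1, 13, 11, 7, 8, 9, 6, 5, 12, 4]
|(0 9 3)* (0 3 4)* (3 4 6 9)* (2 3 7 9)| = |(0 7 9 6 2 3 4)| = 7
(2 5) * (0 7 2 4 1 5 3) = (0 7 2 3)(1 5 4) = [7, 5, 3, 0, 1, 4, 6, 2]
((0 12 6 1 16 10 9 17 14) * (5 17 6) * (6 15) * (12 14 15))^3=(0 14)(1 9 17)(5 6 10)(12 15 16)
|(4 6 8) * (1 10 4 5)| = |(1 10 4 6 8 5)| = 6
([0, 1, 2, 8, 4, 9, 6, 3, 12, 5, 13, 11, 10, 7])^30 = (13)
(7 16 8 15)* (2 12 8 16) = (16)(2 12 8 15 7) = [0, 1, 12, 3, 4, 5, 6, 2, 15, 9, 10, 11, 8, 13, 14, 7, 16]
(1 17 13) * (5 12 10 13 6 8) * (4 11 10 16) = (1 17 6 8 5 12 16 4 11 10 13) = [0, 17, 2, 3, 11, 12, 8, 7, 5, 9, 13, 10, 16, 1, 14, 15, 4, 6]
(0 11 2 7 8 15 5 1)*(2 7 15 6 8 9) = (0 11 7 9 2 15 5 1)(6 8) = [11, 0, 15, 3, 4, 1, 8, 9, 6, 2, 10, 7, 12, 13, 14, 5]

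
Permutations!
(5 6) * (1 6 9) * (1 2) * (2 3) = (1 6 5 9 3 2) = [0, 6, 1, 2, 4, 9, 5, 7, 8, 3]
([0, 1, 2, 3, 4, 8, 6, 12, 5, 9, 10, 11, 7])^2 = [0, 1, 2, 3, 4, 5, 6, 7, 8, 9, 10, 11, 12]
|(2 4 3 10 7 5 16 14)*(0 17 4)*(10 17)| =21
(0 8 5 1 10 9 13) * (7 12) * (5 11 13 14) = [8, 10, 2, 3, 4, 1, 6, 12, 11, 14, 9, 13, 7, 0, 5] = (0 8 11 13)(1 10 9 14 5)(7 12)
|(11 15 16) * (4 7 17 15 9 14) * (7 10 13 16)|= 21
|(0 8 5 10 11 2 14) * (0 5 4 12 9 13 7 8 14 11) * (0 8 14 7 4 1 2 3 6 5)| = |(0 7 14)(1 2 11 3 6 5 10 8)(4 12 9 13)| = 24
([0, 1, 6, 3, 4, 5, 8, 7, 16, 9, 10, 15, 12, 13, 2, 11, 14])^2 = [0, 1, 8, 3, 4, 5, 16, 7, 14, 9, 10, 11, 12, 13, 6, 15, 2]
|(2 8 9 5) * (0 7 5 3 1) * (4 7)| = |(0 4 7 5 2 8 9 3 1)| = 9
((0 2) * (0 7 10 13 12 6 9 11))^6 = ((0 2 7 10 13 12 6 9 11))^6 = (0 6 10)(2 9 13)(7 11 12)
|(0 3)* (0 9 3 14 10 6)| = |(0 14 10 6)(3 9)| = 4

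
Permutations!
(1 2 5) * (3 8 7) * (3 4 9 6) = (1 2 5)(3 8 7 4 9 6) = [0, 2, 5, 8, 9, 1, 3, 4, 7, 6]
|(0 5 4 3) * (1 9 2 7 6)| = 20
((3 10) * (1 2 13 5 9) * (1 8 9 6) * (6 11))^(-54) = (13)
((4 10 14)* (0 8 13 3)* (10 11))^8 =(14)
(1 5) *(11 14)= [0, 5, 2, 3, 4, 1, 6, 7, 8, 9, 10, 14, 12, 13, 11]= (1 5)(11 14)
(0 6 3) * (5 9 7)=[6, 1, 2, 0, 4, 9, 3, 5, 8, 7]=(0 6 3)(5 9 7)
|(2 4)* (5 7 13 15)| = 4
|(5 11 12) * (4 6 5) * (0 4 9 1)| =8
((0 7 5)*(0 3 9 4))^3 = (0 3)(4 5)(7 9)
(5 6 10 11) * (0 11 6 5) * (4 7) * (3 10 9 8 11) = (0 3 10 6 9 8 11)(4 7) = [3, 1, 2, 10, 7, 5, 9, 4, 11, 8, 6, 0]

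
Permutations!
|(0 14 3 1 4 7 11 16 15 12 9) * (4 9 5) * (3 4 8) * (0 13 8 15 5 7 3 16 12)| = 33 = |(0 14 4 3 1 9 13 8 16 5 15)(7 11 12)|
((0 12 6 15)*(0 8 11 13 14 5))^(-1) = ((0 12 6 15 8 11 13 14 5))^(-1) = (0 5 14 13 11 8 15 6 12)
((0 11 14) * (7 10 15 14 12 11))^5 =((0 7 10 15 14)(11 12))^5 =(15)(11 12)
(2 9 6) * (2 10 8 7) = [0, 1, 9, 3, 4, 5, 10, 2, 7, 6, 8] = (2 9 6 10 8 7)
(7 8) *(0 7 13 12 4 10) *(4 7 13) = [13, 1, 2, 3, 10, 5, 6, 8, 4, 9, 0, 11, 7, 12] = (0 13 12 7 8 4 10)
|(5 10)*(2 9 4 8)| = |(2 9 4 8)(5 10)| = 4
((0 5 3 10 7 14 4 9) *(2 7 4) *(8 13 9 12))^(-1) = ((0 5 3 10 4 12 8 13 9)(2 7 14))^(-1) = (0 9 13 8 12 4 10 3 5)(2 14 7)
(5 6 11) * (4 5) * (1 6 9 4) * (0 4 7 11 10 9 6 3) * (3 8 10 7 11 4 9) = (0 9 11 1 8 10 3)(4 5 6 7) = [9, 8, 2, 0, 5, 6, 7, 4, 10, 11, 3, 1]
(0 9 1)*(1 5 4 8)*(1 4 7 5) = [9, 0, 2, 3, 8, 7, 6, 5, 4, 1] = (0 9 1)(4 8)(5 7)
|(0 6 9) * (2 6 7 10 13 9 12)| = 15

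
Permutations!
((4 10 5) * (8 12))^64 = ((4 10 5)(8 12))^64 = (12)(4 10 5)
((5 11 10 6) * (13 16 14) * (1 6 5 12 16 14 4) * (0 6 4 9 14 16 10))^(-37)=((0 6 12 10 5 11)(1 4)(9 14 13 16))^(-37)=(0 11 5 10 12 6)(1 4)(9 16 13 14)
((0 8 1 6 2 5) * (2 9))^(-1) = (0 5 2 9 6 1 8)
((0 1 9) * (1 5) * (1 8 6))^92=(0 8 1)(5 6 9)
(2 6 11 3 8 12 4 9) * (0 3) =[3, 1, 6, 8, 9, 5, 11, 7, 12, 2, 10, 0, 4] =(0 3 8 12 4 9 2 6 11)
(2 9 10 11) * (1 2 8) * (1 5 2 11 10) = (1 11 8 5 2 9) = [0, 11, 9, 3, 4, 2, 6, 7, 5, 1, 10, 8]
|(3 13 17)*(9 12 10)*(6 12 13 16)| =|(3 16 6 12 10 9 13 17)| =8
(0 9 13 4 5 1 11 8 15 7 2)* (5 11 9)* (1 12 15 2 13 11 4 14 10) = (0 5 12 15 7 13 14 10 1 9 11 8 2) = [5, 9, 0, 3, 4, 12, 6, 13, 2, 11, 1, 8, 15, 14, 10, 7]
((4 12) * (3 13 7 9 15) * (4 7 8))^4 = (3 12)(4 15)(7 13)(8 9)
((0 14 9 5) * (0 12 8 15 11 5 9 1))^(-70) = ((0 14 1)(5 12 8 15 11))^(-70) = (15)(0 1 14)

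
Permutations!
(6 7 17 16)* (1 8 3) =(1 8 3)(6 7 17 16) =[0, 8, 2, 1, 4, 5, 7, 17, 3, 9, 10, 11, 12, 13, 14, 15, 6, 16]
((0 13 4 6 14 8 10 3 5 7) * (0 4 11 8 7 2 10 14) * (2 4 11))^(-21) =(0 10 4 13 3 6 2 5)(7 14 8 11)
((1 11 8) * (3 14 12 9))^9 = ((1 11 8)(3 14 12 9))^9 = (3 14 12 9)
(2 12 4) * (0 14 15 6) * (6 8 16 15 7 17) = (0 14 7 17 6)(2 12 4)(8 16 15) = [14, 1, 12, 3, 2, 5, 0, 17, 16, 9, 10, 11, 4, 13, 7, 8, 15, 6]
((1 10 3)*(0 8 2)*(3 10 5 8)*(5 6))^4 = ((10)(0 3 1 6 5 8 2))^4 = (10)(0 5 3 8 1 2 6)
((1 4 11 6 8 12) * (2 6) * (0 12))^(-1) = ((0 12 1 4 11 2 6 8))^(-1) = (0 8 6 2 11 4 1 12)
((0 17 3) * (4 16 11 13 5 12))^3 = (17)(4 13)(5 16)(11 12)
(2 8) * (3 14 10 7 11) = (2 8)(3 14 10 7 11) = [0, 1, 8, 14, 4, 5, 6, 11, 2, 9, 7, 3, 12, 13, 10]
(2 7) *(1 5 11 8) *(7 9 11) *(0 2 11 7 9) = (0 2)(1 5 9 7 11 8) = [2, 5, 0, 3, 4, 9, 6, 11, 1, 7, 10, 8]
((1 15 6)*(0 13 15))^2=(0 15 1 13 6)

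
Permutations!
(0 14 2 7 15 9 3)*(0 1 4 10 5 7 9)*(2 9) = (0 14 9 3 1 4 10 5 7 15) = [14, 4, 2, 1, 10, 7, 6, 15, 8, 3, 5, 11, 12, 13, 9, 0]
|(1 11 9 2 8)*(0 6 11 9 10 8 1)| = 15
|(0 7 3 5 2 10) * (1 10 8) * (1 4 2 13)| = |(0 7 3 5 13 1 10)(2 8 4)| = 21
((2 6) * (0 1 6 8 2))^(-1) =((0 1 6)(2 8))^(-1) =(0 6 1)(2 8)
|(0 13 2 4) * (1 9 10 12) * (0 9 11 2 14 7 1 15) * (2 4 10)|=|(0 13 14 7 1 11 4 9 2 10 12 15)|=12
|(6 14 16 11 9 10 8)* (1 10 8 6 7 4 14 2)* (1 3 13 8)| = |(1 10 6 2 3 13 8 7 4 14 16 11 9)| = 13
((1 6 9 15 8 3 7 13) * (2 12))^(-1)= ((1 6 9 15 8 3 7 13)(2 12))^(-1)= (1 13 7 3 8 15 9 6)(2 12)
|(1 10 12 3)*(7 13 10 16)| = 7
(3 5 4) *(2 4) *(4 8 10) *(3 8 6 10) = (2 6 10 4 8 3 5) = [0, 1, 6, 5, 8, 2, 10, 7, 3, 9, 4]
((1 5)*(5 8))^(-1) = ((1 8 5))^(-1) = (1 5 8)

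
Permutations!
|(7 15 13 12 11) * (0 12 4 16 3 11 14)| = |(0 12 14)(3 11 7 15 13 4 16)| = 21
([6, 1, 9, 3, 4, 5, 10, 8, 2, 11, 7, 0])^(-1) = (0 11 9 2 8 7 10 6)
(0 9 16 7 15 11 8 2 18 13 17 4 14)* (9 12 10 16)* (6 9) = [12, 1, 18, 3, 14, 5, 9, 15, 2, 6, 16, 8, 10, 17, 0, 11, 7, 4, 13] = (0 12 10 16 7 15 11 8 2 18 13 17 4 14)(6 9)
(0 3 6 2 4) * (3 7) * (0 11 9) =[7, 1, 4, 6, 11, 5, 2, 3, 8, 0, 10, 9] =(0 7 3 6 2 4 11 9)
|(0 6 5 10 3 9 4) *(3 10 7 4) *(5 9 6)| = |(10)(0 5 7 4)(3 6 9)| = 12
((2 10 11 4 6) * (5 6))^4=(2 5 11)(4 10 6)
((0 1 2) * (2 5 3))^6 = (0 1 5 3 2)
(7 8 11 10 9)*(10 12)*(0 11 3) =[11, 1, 2, 0, 4, 5, 6, 8, 3, 7, 9, 12, 10] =(0 11 12 10 9 7 8 3)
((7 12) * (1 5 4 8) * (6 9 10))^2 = ((1 5 4 8)(6 9 10)(7 12))^2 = (12)(1 4)(5 8)(6 10 9)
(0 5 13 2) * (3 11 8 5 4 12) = (0 4 12 3 11 8 5 13 2) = [4, 1, 0, 11, 12, 13, 6, 7, 5, 9, 10, 8, 3, 2]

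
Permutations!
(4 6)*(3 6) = (3 6 4) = [0, 1, 2, 6, 3, 5, 4]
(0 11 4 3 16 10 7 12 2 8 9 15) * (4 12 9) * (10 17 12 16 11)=[10, 1, 8, 11, 3, 5, 6, 9, 4, 15, 7, 16, 2, 13, 14, 0, 17, 12]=(0 10 7 9 15)(2 8 4 3 11 16 17 12)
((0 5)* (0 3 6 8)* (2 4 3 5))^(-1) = ((0 2 4 3 6 8))^(-1) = (0 8 6 3 4 2)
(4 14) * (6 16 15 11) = (4 14)(6 16 15 11) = [0, 1, 2, 3, 14, 5, 16, 7, 8, 9, 10, 6, 12, 13, 4, 11, 15]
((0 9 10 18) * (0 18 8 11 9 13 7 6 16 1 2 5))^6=((18)(0 13 7 6 16 1 2 5)(8 11 9 10))^6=(18)(0 2 16 7)(1 6 13 5)(8 9)(10 11)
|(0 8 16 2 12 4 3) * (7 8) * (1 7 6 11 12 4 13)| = |(0 6 11 12 13 1 7 8 16 2 4 3)| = 12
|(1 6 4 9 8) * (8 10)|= 6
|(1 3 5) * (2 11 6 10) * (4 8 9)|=12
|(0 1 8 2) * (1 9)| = 5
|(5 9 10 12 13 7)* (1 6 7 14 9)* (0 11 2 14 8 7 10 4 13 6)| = |(0 11 2 14 9 4 13 8 7 5 1)(6 10 12)| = 33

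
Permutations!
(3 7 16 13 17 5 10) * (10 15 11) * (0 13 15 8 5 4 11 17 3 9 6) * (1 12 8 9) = [13, 12, 2, 7, 11, 9, 0, 16, 5, 6, 1, 10, 8, 3, 14, 17, 15, 4] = (0 13 3 7 16 15 17 4 11 10 1 12 8 5 9 6)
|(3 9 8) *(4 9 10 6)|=6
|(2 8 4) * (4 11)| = 4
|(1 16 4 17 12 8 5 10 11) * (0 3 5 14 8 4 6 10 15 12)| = |(0 3 5 15 12 4 17)(1 16 6 10 11)(8 14)| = 70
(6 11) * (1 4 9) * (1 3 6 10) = (1 4 9 3 6 11 10) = [0, 4, 2, 6, 9, 5, 11, 7, 8, 3, 1, 10]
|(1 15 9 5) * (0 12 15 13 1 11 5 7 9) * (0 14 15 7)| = |(0 12 7 9)(1 13)(5 11)(14 15)| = 4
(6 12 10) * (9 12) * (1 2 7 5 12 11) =(1 2 7 5 12 10 6 9 11) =[0, 2, 7, 3, 4, 12, 9, 5, 8, 11, 6, 1, 10]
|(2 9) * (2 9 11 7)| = |(2 11 7)| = 3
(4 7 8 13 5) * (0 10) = [10, 1, 2, 3, 7, 4, 6, 8, 13, 9, 0, 11, 12, 5] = (0 10)(4 7 8 13 5)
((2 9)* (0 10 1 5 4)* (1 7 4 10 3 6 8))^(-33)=(0 8 10)(1 7 3)(2 9)(4 6 5)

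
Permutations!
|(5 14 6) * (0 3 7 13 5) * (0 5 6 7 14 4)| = 8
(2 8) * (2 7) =(2 8 7) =[0, 1, 8, 3, 4, 5, 6, 2, 7]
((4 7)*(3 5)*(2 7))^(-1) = ((2 7 4)(3 5))^(-1) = (2 4 7)(3 5)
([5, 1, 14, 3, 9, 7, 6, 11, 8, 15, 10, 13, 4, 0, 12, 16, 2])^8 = [11, 1, 14, 3, 9, 13, 6, 0, 8, 15, 10, 5, 4, 7, 12, 16, 2]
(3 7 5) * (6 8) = [0, 1, 2, 7, 4, 3, 8, 5, 6] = (3 7 5)(6 8)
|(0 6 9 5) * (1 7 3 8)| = 4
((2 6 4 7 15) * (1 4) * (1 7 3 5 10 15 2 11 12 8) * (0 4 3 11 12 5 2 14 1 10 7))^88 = (15)(0 2 1 7 11)(3 14 5 4 6)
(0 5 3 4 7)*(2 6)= (0 5 3 4 7)(2 6)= [5, 1, 6, 4, 7, 3, 2, 0]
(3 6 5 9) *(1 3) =[0, 3, 2, 6, 4, 9, 5, 7, 8, 1] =(1 3 6 5 9)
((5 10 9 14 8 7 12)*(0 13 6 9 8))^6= (0 13 6 9 14)(5 10 8 7 12)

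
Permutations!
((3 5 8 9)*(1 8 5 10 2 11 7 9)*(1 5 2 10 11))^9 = (1 8 5 2)(3 11 7 9)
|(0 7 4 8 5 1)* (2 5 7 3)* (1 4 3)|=|(0 1)(2 5 4 8 7 3)|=6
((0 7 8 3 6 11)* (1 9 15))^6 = ((0 7 8 3 6 11)(1 9 15))^6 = (15)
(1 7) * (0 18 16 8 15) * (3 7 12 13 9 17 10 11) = (0 18 16 8 15)(1 12 13 9 17 10 11 3 7) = [18, 12, 2, 7, 4, 5, 6, 1, 15, 17, 11, 3, 13, 9, 14, 0, 8, 10, 16]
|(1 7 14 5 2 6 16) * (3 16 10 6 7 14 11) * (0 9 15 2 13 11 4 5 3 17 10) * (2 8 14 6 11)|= 45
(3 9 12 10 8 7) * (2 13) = [0, 1, 13, 9, 4, 5, 6, 3, 7, 12, 8, 11, 10, 2] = (2 13)(3 9 12 10 8 7)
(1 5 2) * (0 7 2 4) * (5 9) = [7, 9, 1, 3, 0, 4, 6, 2, 8, 5] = (0 7 2 1 9 5 4)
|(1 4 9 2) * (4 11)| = 5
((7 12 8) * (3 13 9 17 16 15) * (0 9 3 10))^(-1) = ((0 9 17 16 15 10)(3 13)(7 12 8))^(-1) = (0 10 15 16 17 9)(3 13)(7 8 12)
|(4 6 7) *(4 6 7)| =3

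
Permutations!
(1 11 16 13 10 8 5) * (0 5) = (0 5 1 11 16 13 10 8) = [5, 11, 2, 3, 4, 1, 6, 7, 0, 9, 8, 16, 12, 10, 14, 15, 13]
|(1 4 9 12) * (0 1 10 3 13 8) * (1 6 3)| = 5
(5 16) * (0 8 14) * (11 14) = (0 8 11 14)(5 16) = [8, 1, 2, 3, 4, 16, 6, 7, 11, 9, 10, 14, 12, 13, 0, 15, 5]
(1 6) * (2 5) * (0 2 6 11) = (0 2 5 6 1 11) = [2, 11, 5, 3, 4, 6, 1, 7, 8, 9, 10, 0]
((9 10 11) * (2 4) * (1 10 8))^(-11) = (1 8 9 11 10)(2 4)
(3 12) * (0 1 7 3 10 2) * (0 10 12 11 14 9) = (0 1 7 3 11 14 9)(2 10) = [1, 7, 10, 11, 4, 5, 6, 3, 8, 0, 2, 14, 12, 13, 9]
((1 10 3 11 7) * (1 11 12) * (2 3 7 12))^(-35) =(12)(2 3)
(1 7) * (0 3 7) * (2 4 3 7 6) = (0 7 1)(2 4 3 6) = [7, 0, 4, 6, 3, 5, 2, 1]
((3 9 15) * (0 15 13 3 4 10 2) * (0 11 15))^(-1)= ((2 11 15 4 10)(3 9 13))^(-1)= (2 10 4 15 11)(3 13 9)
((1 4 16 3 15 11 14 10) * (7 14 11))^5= ((1 4 16 3 15 7 14 10))^5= (1 7 16 10 15 4 14 3)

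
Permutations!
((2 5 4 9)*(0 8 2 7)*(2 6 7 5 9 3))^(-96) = ((0 8 6 7)(2 9 5 4 3))^(-96) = (2 3 4 5 9)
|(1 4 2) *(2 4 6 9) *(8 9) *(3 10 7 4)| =|(1 6 8 9 2)(3 10 7 4)| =20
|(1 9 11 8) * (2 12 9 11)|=|(1 11 8)(2 12 9)|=3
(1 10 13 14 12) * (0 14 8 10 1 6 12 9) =(0 14 9)(6 12)(8 10 13) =[14, 1, 2, 3, 4, 5, 12, 7, 10, 0, 13, 11, 6, 8, 9]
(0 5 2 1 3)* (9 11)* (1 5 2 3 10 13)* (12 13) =[2, 10, 5, 0, 4, 3, 6, 7, 8, 11, 12, 9, 13, 1] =(0 2 5 3)(1 10 12 13)(9 11)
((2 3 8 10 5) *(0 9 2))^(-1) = (0 5 10 8 3 2 9)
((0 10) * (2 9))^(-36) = ((0 10)(2 9))^(-36) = (10)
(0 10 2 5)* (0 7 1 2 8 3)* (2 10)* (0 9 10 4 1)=(0 2 5 7)(1 4)(3 9 10 8)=[2, 4, 5, 9, 1, 7, 6, 0, 3, 10, 8]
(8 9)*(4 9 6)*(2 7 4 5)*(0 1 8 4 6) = (0 1 8)(2 7 6 5)(4 9) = [1, 8, 7, 3, 9, 2, 5, 6, 0, 4]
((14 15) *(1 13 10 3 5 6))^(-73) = ((1 13 10 3 5 6)(14 15))^(-73) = (1 6 5 3 10 13)(14 15)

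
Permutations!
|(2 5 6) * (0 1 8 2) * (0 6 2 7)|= 4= |(0 1 8 7)(2 5)|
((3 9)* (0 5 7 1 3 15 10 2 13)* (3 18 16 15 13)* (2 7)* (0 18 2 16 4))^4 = ((0 5 16 15 10 7 1 2 3 9 13 18 4))^4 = (0 10 3 4 15 2 18 16 1 13 5 7 9)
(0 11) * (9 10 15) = (0 11)(9 10 15) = [11, 1, 2, 3, 4, 5, 6, 7, 8, 10, 15, 0, 12, 13, 14, 9]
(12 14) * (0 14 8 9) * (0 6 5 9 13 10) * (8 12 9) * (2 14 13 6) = (0 13 10)(2 14 9)(5 8 6) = [13, 1, 14, 3, 4, 8, 5, 7, 6, 2, 0, 11, 12, 10, 9]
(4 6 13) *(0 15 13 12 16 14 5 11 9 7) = (0 15 13 4 6 12 16 14 5 11 9 7) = [15, 1, 2, 3, 6, 11, 12, 0, 8, 7, 10, 9, 16, 4, 5, 13, 14]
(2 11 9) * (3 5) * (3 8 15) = (2 11 9)(3 5 8 15) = [0, 1, 11, 5, 4, 8, 6, 7, 15, 2, 10, 9, 12, 13, 14, 3]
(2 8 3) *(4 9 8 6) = (2 6 4 9 8 3) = [0, 1, 6, 2, 9, 5, 4, 7, 3, 8]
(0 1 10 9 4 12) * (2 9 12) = (0 1 10 12)(2 9 4) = [1, 10, 9, 3, 2, 5, 6, 7, 8, 4, 12, 11, 0]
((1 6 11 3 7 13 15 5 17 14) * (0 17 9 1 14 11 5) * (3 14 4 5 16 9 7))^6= ((0 17 11 14 4 5 7 13 15)(1 6 16 9))^6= (0 7 14)(1 16)(4 17 13)(5 11 15)(6 9)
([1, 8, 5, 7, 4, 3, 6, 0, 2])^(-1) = [7, 0, 8, 5, 4, 2, 6, 3, 1]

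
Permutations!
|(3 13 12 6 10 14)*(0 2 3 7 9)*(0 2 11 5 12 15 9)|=|(0 11 5 12 6 10 14 7)(2 3 13 15 9)|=40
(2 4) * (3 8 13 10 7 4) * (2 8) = (2 3)(4 8 13 10 7) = [0, 1, 3, 2, 8, 5, 6, 4, 13, 9, 7, 11, 12, 10]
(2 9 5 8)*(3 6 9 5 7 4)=(2 5 8)(3 6 9 7 4)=[0, 1, 5, 6, 3, 8, 9, 4, 2, 7]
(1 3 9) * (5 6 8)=(1 3 9)(5 6 8)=[0, 3, 2, 9, 4, 6, 8, 7, 5, 1]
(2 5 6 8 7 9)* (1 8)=[0, 8, 5, 3, 4, 6, 1, 9, 7, 2]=(1 8 7 9 2 5 6)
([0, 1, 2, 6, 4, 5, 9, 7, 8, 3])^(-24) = (9)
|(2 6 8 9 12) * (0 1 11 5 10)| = |(0 1 11 5 10)(2 6 8 9 12)| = 5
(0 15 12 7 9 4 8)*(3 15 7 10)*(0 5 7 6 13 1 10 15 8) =(0 6 13 1 10 3 8 5 7 9 4)(12 15) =[6, 10, 2, 8, 0, 7, 13, 9, 5, 4, 3, 11, 15, 1, 14, 12]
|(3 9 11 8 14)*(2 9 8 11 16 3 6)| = 7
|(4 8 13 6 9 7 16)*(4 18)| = |(4 8 13 6 9 7 16 18)| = 8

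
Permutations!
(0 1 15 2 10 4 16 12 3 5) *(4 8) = (0 1 15 2 10 8 4 16 12 3 5) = [1, 15, 10, 5, 16, 0, 6, 7, 4, 9, 8, 11, 3, 13, 14, 2, 12]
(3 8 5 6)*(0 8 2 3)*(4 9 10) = (0 8 5 6)(2 3)(4 9 10) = [8, 1, 3, 2, 9, 6, 0, 7, 5, 10, 4]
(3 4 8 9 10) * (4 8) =(3 8 9 10) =[0, 1, 2, 8, 4, 5, 6, 7, 9, 10, 3]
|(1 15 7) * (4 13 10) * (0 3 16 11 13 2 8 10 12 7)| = 36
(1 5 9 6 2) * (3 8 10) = [0, 5, 1, 8, 4, 9, 2, 7, 10, 6, 3] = (1 5 9 6 2)(3 8 10)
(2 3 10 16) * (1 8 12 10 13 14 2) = (1 8 12 10 16)(2 3 13 14) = [0, 8, 3, 13, 4, 5, 6, 7, 12, 9, 16, 11, 10, 14, 2, 15, 1]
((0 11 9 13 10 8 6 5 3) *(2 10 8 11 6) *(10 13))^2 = ((0 6 5 3)(2 13 8)(9 10 11))^2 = (0 5)(2 8 13)(3 6)(9 11 10)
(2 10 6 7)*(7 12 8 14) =[0, 1, 10, 3, 4, 5, 12, 2, 14, 9, 6, 11, 8, 13, 7] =(2 10 6 12 8 14 7)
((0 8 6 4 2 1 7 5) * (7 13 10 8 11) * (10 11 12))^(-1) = ((0 12 10 8 6 4 2 1 13 11 7 5))^(-1) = (0 5 7 11 13 1 2 4 6 8 10 12)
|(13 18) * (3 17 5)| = |(3 17 5)(13 18)| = 6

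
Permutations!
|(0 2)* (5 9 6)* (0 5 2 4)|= |(0 4)(2 5 9 6)|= 4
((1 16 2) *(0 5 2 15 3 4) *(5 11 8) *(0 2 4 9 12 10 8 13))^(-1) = (0 13 11)(1 2 4 5 8 10 12 9 3 15 16)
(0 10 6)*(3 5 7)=(0 10 6)(3 5 7)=[10, 1, 2, 5, 4, 7, 0, 3, 8, 9, 6]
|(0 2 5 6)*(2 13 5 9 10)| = |(0 13 5 6)(2 9 10)| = 12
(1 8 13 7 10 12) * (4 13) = (1 8 4 13 7 10 12) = [0, 8, 2, 3, 13, 5, 6, 10, 4, 9, 12, 11, 1, 7]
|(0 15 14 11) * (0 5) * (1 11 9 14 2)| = |(0 15 2 1 11 5)(9 14)| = 6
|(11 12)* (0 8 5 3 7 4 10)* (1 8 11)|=|(0 11 12 1 8 5 3 7 4 10)|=10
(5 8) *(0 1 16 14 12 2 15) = (0 1 16 14 12 2 15)(5 8) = [1, 16, 15, 3, 4, 8, 6, 7, 5, 9, 10, 11, 2, 13, 12, 0, 14]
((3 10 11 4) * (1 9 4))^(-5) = ((1 9 4 3 10 11))^(-5) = (1 9 4 3 10 11)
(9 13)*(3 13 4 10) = (3 13 9 4 10) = [0, 1, 2, 13, 10, 5, 6, 7, 8, 4, 3, 11, 12, 9]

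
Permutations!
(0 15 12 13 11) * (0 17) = [15, 1, 2, 3, 4, 5, 6, 7, 8, 9, 10, 17, 13, 11, 14, 12, 16, 0] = (0 15 12 13 11 17)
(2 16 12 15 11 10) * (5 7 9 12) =(2 16 5 7 9 12 15 11 10) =[0, 1, 16, 3, 4, 7, 6, 9, 8, 12, 2, 10, 15, 13, 14, 11, 5]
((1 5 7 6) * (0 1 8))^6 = (8) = ((0 1 5 7 6 8))^6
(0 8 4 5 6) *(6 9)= [8, 1, 2, 3, 5, 9, 0, 7, 4, 6]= (0 8 4 5 9 6)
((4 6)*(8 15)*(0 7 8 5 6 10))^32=(15)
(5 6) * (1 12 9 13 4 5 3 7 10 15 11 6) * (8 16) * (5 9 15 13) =[0, 12, 2, 7, 9, 1, 3, 10, 16, 5, 13, 6, 15, 4, 14, 11, 8] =(1 12 15 11 6 3 7 10 13 4 9 5)(8 16)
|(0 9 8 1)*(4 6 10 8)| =|(0 9 4 6 10 8 1)| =7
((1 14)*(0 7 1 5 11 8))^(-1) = (0 8 11 5 14 1 7)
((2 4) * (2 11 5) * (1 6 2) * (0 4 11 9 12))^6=(0 9)(1 6 2 11 5)(4 12)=((0 4 9 12)(1 6 2 11 5))^6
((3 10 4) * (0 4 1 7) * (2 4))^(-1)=((0 2 4 3 10 1 7))^(-1)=(0 7 1 10 3 4 2)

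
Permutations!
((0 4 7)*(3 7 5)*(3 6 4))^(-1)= ((0 3 7)(4 5 6))^(-1)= (0 7 3)(4 6 5)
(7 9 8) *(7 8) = (7 9) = [0, 1, 2, 3, 4, 5, 6, 9, 8, 7]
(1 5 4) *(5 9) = (1 9 5 4) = [0, 9, 2, 3, 1, 4, 6, 7, 8, 5]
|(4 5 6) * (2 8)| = |(2 8)(4 5 6)| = 6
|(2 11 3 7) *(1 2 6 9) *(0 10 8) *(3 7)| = |(0 10 8)(1 2 11 7 6 9)| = 6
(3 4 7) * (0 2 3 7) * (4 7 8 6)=(0 2 3 7 8 6 4)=[2, 1, 3, 7, 0, 5, 4, 8, 6]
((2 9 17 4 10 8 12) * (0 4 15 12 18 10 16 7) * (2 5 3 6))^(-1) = ((0 4 16 7)(2 9 17 15 12 5 3 6)(8 18 10))^(-1) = (0 7 16 4)(2 6 3 5 12 15 17 9)(8 10 18)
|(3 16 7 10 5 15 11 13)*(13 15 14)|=|(3 16 7 10 5 14 13)(11 15)|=14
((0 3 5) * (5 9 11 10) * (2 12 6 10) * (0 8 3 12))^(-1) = ((0 12 6 10 5 8 3 9 11 2))^(-1) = (0 2 11 9 3 8 5 10 6 12)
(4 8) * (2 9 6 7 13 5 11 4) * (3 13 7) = (2 9 6 3 13 5 11 4 8) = [0, 1, 9, 13, 8, 11, 3, 7, 2, 6, 10, 4, 12, 5]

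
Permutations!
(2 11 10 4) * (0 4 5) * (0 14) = (0 4 2 11 10 5 14) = [4, 1, 11, 3, 2, 14, 6, 7, 8, 9, 5, 10, 12, 13, 0]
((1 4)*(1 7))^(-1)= (1 7 4)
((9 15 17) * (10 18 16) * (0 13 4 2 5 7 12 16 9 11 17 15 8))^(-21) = (0 2 12 18)(4 7 10 8)(5 16 9 13)(11 17)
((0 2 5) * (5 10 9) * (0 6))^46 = (0 5 10)(2 6 9)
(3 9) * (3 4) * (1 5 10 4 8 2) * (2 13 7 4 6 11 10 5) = [0, 2, 1, 9, 3, 5, 11, 4, 13, 8, 6, 10, 12, 7] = (1 2)(3 9 8 13 7 4)(6 11 10)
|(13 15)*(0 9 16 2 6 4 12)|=|(0 9 16 2 6 4 12)(13 15)|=14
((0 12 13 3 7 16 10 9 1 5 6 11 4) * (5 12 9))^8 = ((0 9 1 12 13 3 7 16 10 5 6 11 4))^8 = (0 10 12 11 7 9 5 13 4 16 1 6 3)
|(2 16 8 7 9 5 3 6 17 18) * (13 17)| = |(2 16 8 7 9 5 3 6 13 17 18)| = 11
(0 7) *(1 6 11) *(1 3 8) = (0 7)(1 6 11 3 8) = [7, 6, 2, 8, 4, 5, 11, 0, 1, 9, 10, 3]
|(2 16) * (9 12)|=2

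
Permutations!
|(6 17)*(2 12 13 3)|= |(2 12 13 3)(6 17)|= 4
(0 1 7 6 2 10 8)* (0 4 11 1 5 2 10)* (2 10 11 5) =(0 2)(1 7 6 11)(4 5 10 8) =[2, 7, 0, 3, 5, 10, 11, 6, 4, 9, 8, 1]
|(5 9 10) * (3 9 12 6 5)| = |(3 9 10)(5 12 6)| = 3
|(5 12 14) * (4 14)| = 4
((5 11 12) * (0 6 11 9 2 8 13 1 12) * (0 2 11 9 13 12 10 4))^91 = ((0 6 9 11 2 8 12 5 13 1 10 4))^91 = (0 5 9 1 2 4 12 6 13 11 10 8)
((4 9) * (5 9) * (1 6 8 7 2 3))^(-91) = (1 3 2 7 8 6)(4 9 5)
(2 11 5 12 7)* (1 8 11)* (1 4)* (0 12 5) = [12, 8, 4, 3, 1, 5, 6, 2, 11, 9, 10, 0, 7] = (0 12 7 2 4 1 8 11)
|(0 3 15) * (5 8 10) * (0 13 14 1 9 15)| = 30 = |(0 3)(1 9 15 13 14)(5 8 10)|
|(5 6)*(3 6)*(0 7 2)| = 3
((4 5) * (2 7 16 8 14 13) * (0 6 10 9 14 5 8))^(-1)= ((0 6 10 9 14 13 2 7 16)(4 8 5))^(-1)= (0 16 7 2 13 14 9 10 6)(4 5 8)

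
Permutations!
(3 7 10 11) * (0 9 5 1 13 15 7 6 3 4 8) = (0 9 5 1 13 15 7 10 11 4 8)(3 6) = [9, 13, 2, 6, 8, 1, 3, 10, 0, 5, 11, 4, 12, 15, 14, 7]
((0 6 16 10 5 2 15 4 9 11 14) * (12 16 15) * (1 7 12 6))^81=((0 1 7 12 16 10 5 2 6 15 4 9 11 14))^81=(0 9 6 10 7 14 4 2 16 1 11 15 5 12)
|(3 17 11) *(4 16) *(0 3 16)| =|(0 3 17 11 16 4)| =6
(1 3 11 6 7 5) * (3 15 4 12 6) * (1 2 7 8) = (1 15 4 12 6 8)(2 7 5)(3 11) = [0, 15, 7, 11, 12, 2, 8, 5, 1, 9, 10, 3, 6, 13, 14, 4]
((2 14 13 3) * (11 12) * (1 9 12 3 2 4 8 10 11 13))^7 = (1 9 12 13 2 14)(3 8 11 4 10)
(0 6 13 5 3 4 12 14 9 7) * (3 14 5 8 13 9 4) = (0 6 9 7)(4 12 5 14)(8 13) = [6, 1, 2, 3, 12, 14, 9, 0, 13, 7, 10, 11, 5, 8, 4]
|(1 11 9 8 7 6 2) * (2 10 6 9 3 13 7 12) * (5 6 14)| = |(1 11 3 13 7 9 8 12 2)(5 6 10 14)| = 36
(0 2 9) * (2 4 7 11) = (0 4 7 11 2 9) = [4, 1, 9, 3, 7, 5, 6, 11, 8, 0, 10, 2]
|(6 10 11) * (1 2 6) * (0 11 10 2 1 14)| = |(0 11 14)(2 6)| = 6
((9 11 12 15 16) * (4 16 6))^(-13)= (4 16 9 11 12 15 6)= ((4 16 9 11 12 15 6))^(-13)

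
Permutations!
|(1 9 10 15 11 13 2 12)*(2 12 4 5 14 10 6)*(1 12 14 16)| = 35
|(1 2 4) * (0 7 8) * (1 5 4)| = 6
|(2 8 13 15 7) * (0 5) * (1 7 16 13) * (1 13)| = 14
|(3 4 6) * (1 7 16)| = 3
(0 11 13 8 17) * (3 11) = (0 3 11 13 8 17) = [3, 1, 2, 11, 4, 5, 6, 7, 17, 9, 10, 13, 12, 8, 14, 15, 16, 0]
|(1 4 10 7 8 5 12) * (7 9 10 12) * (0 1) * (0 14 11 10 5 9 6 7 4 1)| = |(4 12 14 11 10 6 7 8 9 5)| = 10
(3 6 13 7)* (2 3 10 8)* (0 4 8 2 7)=(0 4 8 7 10 2 3 6 13)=[4, 1, 3, 6, 8, 5, 13, 10, 7, 9, 2, 11, 12, 0]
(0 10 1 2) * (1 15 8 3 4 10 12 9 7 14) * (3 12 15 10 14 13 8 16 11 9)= (0 15 16 11 9 7 13 8 12 3 4 14 1 2)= [15, 2, 0, 4, 14, 5, 6, 13, 12, 7, 10, 9, 3, 8, 1, 16, 11]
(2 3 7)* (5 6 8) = (2 3 7)(5 6 8) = [0, 1, 3, 7, 4, 6, 8, 2, 5]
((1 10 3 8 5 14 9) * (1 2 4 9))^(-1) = ((1 10 3 8 5 14)(2 4 9))^(-1) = (1 14 5 8 3 10)(2 9 4)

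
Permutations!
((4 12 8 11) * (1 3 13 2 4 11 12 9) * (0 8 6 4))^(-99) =((0 8 12 6 4 9 1 3 13 2))^(-99) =(0 8 12 6 4 9 1 3 13 2)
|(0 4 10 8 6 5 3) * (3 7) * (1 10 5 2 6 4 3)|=6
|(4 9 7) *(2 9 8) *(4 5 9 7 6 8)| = |(2 7 5 9 6 8)| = 6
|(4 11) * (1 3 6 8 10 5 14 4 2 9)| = |(1 3 6 8 10 5 14 4 11 2 9)| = 11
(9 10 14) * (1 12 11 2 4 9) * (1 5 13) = (1 12 11 2 4 9 10 14 5 13) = [0, 12, 4, 3, 9, 13, 6, 7, 8, 10, 14, 2, 11, 1, 5]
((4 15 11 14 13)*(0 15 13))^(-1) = (0 14 11 15)(4 13)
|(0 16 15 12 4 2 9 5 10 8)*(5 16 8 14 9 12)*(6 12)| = 12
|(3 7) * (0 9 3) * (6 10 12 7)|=7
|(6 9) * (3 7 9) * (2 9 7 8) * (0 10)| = 10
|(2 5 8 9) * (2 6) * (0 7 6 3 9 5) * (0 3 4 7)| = |(2 3 9 4 7 6)(5 8)| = 6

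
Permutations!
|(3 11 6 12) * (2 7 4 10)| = 4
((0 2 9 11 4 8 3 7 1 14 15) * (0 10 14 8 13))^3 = ((0 2 9 11 4 13)(1 8 3 7)(10 14 15))^3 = (15)(0 11)(1 7 3 8)(2 4)(9 13)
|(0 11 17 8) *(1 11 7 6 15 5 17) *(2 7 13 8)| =6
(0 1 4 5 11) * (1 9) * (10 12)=(0 9 1 4 5 11)(10 12)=[9, 4, 2, 3, 5, 11, 6, 7, 8, 1, 12, 0, 10]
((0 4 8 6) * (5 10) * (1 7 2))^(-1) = (0 6 8 4)(1 2 7)(5 10)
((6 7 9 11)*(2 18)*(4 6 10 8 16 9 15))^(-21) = ((2 18)(4 6 7 15)(8 16 9 11 10))^(-21) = (2 18)(4 15 7 6)(8 10 11 9 16)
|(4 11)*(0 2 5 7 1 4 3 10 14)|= 10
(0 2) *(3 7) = (0 2)(3 7) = [2, 1, 0, 7, 4, 5, 6, 3]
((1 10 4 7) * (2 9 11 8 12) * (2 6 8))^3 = (12)(1 7 4 10)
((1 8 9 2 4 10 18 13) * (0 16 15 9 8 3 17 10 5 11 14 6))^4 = ((0 16 15 9 2 4 5 11 14 6)(1 3 17 10 18 13))^4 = (0 2 14 15 5)(1 18 17)(3 13 10)(4 6 9 11 16)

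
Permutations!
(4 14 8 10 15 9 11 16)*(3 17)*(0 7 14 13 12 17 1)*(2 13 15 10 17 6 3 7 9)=(0 9 11 16 4 15 2 13 12 6 3 1)(7 14 8 17)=[9, 0, 13, 1, 15, 5, 3, 14, 17, 11, 10, 16, 6, 12, 8, 2, 4, 7]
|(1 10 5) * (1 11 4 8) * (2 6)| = 6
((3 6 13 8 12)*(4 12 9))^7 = ((3 6 13 8 9 4 12))^7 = (13)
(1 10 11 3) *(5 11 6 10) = [0, 5, 2, 1, 4, 11, 10, 7, 8, 9, 6, 3] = (1 5 11 3)(6 10)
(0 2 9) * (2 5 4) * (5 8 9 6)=(0 8 9)(2 6 5 4)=[8, 1, 6, 3, 2, 4, 5, 7, 9, 0]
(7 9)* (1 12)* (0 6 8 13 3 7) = (0 6 8 13 3 7 9)(1 12) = [6, 12, 2, 7, 4, 5, 8, 9, 13, 0, 10, 11, 1, 3]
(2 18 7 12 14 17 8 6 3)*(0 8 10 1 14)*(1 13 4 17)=[8, 14, 18, 2, 17, 5, 3, 12, 6, 9, 13, 11, 0, 4, 1, 15, 16, 10, 7]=(0 8 6 3 2 18 7 12)(1 14)(4 17 10 13)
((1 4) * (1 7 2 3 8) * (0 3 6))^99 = ((0 3 8 1 4 7 2 6))^99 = (0 1 2 3 4 6 8 7)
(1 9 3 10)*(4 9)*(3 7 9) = [0, 4, 2, 10, 3, 5, 6, 9, 8, 7, 1] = (1 4 3 10)(7 9)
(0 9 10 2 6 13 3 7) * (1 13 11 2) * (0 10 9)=(1 13 3 7 10)(2 6 11)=[0, 13, 6, 7, 4, 5, 11, 10, 8, 9, 1, 2, 12, 3]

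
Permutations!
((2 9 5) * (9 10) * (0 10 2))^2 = (0 9)(5 10) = ((0 10 9 5))^2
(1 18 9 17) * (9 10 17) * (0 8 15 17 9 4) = (0 8 15 17 1 18 10 9 4) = [8, 18, 2, 3, 0, 5, 6, 7, 15, 4, 9, 11, 12, 13, 14, 17, 16, 1, 10]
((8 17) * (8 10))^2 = (8 10 17)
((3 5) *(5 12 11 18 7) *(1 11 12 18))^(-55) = ((1 11)(3 18 7 5))^(-55) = (1 11)(3 18 7 5)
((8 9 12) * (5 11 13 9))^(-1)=(5 8 12 9 13 11)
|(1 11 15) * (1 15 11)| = |(15)| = 1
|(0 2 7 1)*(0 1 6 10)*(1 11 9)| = |(0 2 7 6 10)(1 11 9)| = 15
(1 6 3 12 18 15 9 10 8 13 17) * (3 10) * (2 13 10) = (1 6 2 13 17)(3 12 18 15 9)(8 10) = [0, 6, 13, 12, 4, 5, 2, 7, 10, 3, 8, 11, 18, 17, 14, 9, 16, 1, 15]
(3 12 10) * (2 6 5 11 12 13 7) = [0, 1, 6, 13, 4, 11, 5, 2, 8, 9, 3, 12, 10, 7] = (2 6 5 11 12 10 3 13 7)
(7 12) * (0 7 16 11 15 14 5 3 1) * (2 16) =[7, 0, 16, 1, 4, 3, 6, 12, 8, 9, 10, 15, 2, 13, 5, 14, 11] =(0 7 12 2 16 11 15 14 5 3 1)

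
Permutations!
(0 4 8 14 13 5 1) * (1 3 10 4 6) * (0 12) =[6, 12, 2, 10, 8, 3, 1, 7, 14, 9, 4, 11, 0, 5, 13] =(0 6 1 12)(3 10 4 8 14 13 5)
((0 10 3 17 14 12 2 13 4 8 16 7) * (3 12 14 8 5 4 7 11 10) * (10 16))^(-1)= (0 7 13 2 12 10 8 17 3)(4 5)(11 16)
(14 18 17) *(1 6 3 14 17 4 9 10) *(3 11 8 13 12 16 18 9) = [0, 6, 2, 14, 3, 5, 11, 7, 13, 10, 1, 8, 16, 12, 9, 15, 18, 17, 4] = (1 6 11 8 13 12 16 18 4 3 14 9 10)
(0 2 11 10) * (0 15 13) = (0 2 11 10 15 13) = [2, 1, 11, 3, 4, 5, 6, 7, 8, 9, 15, 10, 12, 0, 14, 13]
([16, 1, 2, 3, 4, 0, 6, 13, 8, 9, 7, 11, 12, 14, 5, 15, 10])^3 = (0 7 5 10 14 16 13)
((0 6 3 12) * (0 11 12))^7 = (0 6 3)(11 12)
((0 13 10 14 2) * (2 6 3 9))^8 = (14) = ((0 13 10 14 6 3 9 2))^8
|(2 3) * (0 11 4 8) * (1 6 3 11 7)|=9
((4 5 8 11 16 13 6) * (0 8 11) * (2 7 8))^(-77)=(0 8 7 2)(4 5 11 16 13 6)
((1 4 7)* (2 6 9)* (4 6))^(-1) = ((1 6 9 2 4 7))^(-1) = (1 7 4 2 9 6)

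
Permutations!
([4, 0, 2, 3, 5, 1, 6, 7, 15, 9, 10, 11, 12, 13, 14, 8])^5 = [4, 0, 2, 3, 5, 1, 6, 7, 15, 9, 10, 11, 12, 13, 14, 8]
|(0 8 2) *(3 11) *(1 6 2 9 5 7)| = 8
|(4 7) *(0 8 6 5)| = 4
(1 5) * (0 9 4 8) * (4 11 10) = (0 9 11 10 4 8)(1 5) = [9, 5, 2, 3, 8, 1, 6, 7, 0, 11, 4, 10]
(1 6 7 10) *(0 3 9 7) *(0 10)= (0 3 9 7)(1 6 10)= [3, 6, 2, 9, 4, 5, 10, 0, 8, 7, 1]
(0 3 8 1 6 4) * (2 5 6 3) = (0 2 5 6 4)(1 3 8) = [2, 3, 5, 8, 0, 6, 4, 7, 1]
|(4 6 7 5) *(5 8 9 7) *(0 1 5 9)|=8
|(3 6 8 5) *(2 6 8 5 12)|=|(2 6 5 3 8 12)|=6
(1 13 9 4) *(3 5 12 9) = [0, 13, 2, 5, 1, 12, 6, 7, 8, 4, 10, 11, 9, 3] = (1 13 3 5 12 9 4)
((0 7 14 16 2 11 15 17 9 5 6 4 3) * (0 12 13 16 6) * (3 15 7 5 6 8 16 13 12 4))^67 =((0 5)(2 11 7 14 8 16)(3 4 15 17 9 6))^67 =(0 5)(2 11 7 14 8 16)(3 4 15 17 9 6)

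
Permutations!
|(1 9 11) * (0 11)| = 4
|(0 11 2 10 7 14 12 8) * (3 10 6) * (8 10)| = |(0 11 2 6 3 8)(7 14 12 10)| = 12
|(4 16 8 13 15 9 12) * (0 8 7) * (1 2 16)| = 11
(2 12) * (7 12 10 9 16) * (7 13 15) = (2 10 9 16 13 15 7 12) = [0, 1, 10, 3, 4, 5, 6, 12, 8, 16, 9, 11, 2, 15, 14, 7, 13]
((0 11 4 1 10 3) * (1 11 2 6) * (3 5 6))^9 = ((0 2 3)(1 10 5 6)(4 11))^9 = (1 10 5 6)(4 11)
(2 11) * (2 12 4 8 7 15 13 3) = (2 11 12 4 8 7 15 13 3) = [0, 1, 11, 2, 8, 5, 6, 15, 7, 9, 10, 12, 4, 3, 14, 13]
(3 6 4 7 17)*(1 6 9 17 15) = (1 6 4 7 15)(3 9 17) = [0, 6, 2, 9, 7, 5, 4, 15, 8, 17, 10, 11, 12, 13, 14, 1, 16, 3]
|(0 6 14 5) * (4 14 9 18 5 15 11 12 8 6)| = |(0 4 14 15 11 12 8 6 9 18 5)| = 11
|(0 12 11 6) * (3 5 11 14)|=|(0 12 14 3 5 11 6)|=7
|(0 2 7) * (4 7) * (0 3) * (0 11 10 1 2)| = |(1 2 4 7 3 11 10)| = 7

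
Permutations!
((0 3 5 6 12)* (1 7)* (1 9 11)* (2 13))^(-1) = (0 12 6 5 3)(1 11 9 7)(2 13)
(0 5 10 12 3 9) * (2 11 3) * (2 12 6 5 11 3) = (12)(0 11 2 3 9)(5 10 6) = [11, 1, 3, 9, 4, 10, 5, 7, 8, 0, 6, 2, 12]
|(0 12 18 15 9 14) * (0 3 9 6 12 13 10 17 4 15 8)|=30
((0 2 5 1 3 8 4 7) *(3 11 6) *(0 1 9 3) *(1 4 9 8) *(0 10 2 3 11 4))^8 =(0 4 3 7 1)(2 5 8 9 11 6 10)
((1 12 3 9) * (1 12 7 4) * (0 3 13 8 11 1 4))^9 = (13)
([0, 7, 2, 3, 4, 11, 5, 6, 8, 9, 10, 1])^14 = (1 11 5 6 7)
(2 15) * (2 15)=(15)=[0, 1, 2, 3, 4, 5, 6, 7, 8, 9, 10, 11, 12, 13, 14, 15]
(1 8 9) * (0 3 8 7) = [3, 7, 2, 8, 4, 5, 6, 0, 9, 1] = (0 3 8 9 1 7)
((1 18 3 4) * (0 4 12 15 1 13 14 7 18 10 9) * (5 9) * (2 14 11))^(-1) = (0 9 5 10 1 15 12 3 18 7 14 2 11 13 4)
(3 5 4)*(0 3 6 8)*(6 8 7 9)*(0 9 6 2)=(0 3 5 4 8 9 2)(6 7)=[3, 1, 0, 5, 8, 4, 7, 6, 9, 2]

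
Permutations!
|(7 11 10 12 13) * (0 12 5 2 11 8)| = |(0 12 13 7 8)(2 11 10 5)| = 20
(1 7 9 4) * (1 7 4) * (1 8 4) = (4 7 9 8) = [0, 1, 2, 3, 7, 5, 6, 9, 4, 8]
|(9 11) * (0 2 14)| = 6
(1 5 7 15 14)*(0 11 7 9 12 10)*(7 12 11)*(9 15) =[7, 5, 2, 3, 4, 15, 6, 9, 8, 11, 0, 12, 10, 13, 1, 14] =(0 7 9 11 12 10)(1 5 15 14)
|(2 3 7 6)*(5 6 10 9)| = 7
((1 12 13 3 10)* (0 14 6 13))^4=(0 3)(1 6)(10 14)(12 13)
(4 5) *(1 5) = (1 5 4) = [0, 5, 2, 3, 1, 4]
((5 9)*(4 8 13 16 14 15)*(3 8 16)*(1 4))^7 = (1 16 15 4 14)(3 8 13)(5 9)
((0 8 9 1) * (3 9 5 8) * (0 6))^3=(0 1 3 6 9)(5 8)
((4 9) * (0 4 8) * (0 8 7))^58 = ((0 4 9 7))^58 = (0 9)(4 7)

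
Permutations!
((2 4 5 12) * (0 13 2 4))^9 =((0 13 2)(4 5 12))^9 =(13)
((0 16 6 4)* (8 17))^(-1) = (0 4 6 16)(8 17)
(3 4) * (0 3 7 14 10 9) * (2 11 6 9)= [3, 1, 11, 4, 7, 5, 9, 14, 8, 0, 2, 6, 12, 13, 10]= (0 3 4 7 14 10 2 11 6 9)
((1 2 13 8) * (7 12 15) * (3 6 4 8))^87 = (15)(1 3 8 13 4 2 6)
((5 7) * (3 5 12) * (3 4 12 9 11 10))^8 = (12)(3 7 11)(5 9 10)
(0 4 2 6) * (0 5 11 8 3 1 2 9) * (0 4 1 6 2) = [1, 0, 2, 6, 9, 11, 5, 7, 3, 4, 10, 8] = (0 1)(3 6 5 11 8)(4 9)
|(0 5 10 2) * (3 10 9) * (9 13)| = 7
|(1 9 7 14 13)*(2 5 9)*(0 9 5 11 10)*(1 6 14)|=21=|(0 9 7 1 2 11 10)(6 14 13)|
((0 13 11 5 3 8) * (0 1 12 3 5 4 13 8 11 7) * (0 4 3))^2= (0 1)(4 7 13)(8 12)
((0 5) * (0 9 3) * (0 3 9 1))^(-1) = ((9)(0 5 1))^(-1) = (9)(0 1 5)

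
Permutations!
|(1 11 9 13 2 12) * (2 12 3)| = |(1 11 9 13 12)(2 3)| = 10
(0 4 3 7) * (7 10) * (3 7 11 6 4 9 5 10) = (0 9 5 10 11 6 4 7) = [9, 1, 2, 3, 7, 10, 4, 0, 8, 5, 11, 6]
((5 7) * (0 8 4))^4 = ((0 8 4)(5 7))^4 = (0 8 4)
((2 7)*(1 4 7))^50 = ((1 4 7 2))^50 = (1 7)(2 4)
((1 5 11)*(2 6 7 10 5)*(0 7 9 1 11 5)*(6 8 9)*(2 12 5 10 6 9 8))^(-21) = ((0 7 6 9 1 12 5 10))^(-21) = (0 9 5 7 1 10 6 12)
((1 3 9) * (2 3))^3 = (1 9 3 2)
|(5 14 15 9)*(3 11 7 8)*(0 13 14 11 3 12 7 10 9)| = |(0 13 14 15)(5 11 10 9)(7 8 12)| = 12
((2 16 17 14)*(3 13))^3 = (2 14 17 16)(3 13)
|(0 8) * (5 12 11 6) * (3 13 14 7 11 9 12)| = 14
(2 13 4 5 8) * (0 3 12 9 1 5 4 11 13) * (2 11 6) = (0 3 12 9 1 5 8 11 13 6 2) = [3, 5, 0, 12, 4, 8, 2, 7, 11, 1, 10, 13, 9, 6]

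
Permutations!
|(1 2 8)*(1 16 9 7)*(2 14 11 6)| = |(1 14 11 6 2 8 16 9 7)| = 9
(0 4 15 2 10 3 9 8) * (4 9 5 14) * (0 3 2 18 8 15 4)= (0 9 15 18 8 3 5 14)(2 10)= [9, 1, 10, 5, 4, 14, 6, 7, 3, 15, 2, 11, 12, 13, 0, 18, 16, 17, 8]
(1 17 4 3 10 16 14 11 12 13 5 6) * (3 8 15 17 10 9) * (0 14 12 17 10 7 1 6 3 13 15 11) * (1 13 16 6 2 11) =(0 14)(1 7 13 5 3 9 16 12 15 10 6 2 11 17 4 8) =[14, 7, 11, 9, 8, 3, 2, 13, 1, 16, 6, 17, 15, 5, 0, 10, 12, 4]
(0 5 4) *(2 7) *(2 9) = [5, 1, 7, 3, 0, 4, 6, 9, 8, 2] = (0 5 4)(2 7 9)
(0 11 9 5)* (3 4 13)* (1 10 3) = [11, 10, 2, 4, 13, 0, 6, 7, 8, 5, 3, 9, 12, 1] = (0 11 9 5)(1 10 3 4 13)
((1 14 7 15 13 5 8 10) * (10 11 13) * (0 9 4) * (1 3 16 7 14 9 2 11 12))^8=((0 2 11 13 5 8 12 1 9 4)(3 16 7 15 10))^8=(0 9 12 5 11)(1 8 13 2 4)(3 15 16 10 7)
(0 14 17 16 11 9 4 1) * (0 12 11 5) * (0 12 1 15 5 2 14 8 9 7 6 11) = (0 8 9 4 15 5 12)(2 14 17 16)(6 11 7) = [8, 1, 14, 3, 15, 12, 11, 6, 9, 4, 10, 7, 0, 13, 17, 5, 2, 16]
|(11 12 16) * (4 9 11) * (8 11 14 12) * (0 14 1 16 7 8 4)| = 10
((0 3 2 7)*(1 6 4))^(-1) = (0 7 2 3)(1 4 6)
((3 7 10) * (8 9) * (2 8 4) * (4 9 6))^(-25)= (2 4 6 8)(3 10 7)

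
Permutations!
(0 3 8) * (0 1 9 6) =(0 3 8 1 9 6) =[3, 9, 2, 8, 4, 5, 0, 7, 1, 6]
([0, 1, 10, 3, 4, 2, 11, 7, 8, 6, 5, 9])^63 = (11)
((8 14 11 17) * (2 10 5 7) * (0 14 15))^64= ((0 14 11 17 8 15)(2 10 5 7))^64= (0 8 11)(14 15 17)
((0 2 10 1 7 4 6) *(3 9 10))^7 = (0 4 1 9 2 6 7 10 3)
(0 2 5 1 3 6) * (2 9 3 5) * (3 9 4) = [4, 5, 2, 6, 3, 1, 0, 7, 8, 9] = (9)(0 4 3 6)(1 5)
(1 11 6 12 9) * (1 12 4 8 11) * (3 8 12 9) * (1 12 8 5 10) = (1 12 3 5 10)(4 8 11 6) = [0, 12, 2, 5, 8, 10, 4, 7, 11, 9, 1, 6, 3]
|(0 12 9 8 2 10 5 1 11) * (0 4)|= |(0 12 9 8 2 10 5 1 11 4)|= 10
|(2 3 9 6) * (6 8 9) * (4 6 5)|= 10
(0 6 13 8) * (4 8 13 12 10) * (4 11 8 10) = (13)(0 6 12 4 10 11 8) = [6, 1, 2, 3, 10, 5, 12, 7, 0, 9, 11, 8, 4, 13]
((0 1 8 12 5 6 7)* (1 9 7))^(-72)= (1 5 8 6 12)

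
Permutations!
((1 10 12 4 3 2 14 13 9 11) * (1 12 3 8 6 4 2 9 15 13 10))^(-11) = ((2 14 10 3 9 11 12)(4 8 6)(13 15))^(-11) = (2 3 12 10 11 14 9)(4 8 6)(13 15)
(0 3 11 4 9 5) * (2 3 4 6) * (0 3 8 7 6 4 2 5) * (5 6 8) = (0 2 5 3 11 4 9)(7 8) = [2, 1, 5, 11, 9, 3, 6, 8, 7, 0, 10, 4]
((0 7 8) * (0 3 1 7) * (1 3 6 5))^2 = ((1 7 8 6 5))^2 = (1 8 5 7 6)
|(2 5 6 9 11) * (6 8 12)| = |(2 5 8 12 6 9 11)| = 7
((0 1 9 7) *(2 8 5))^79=(0 7 9 1)(2 8 5)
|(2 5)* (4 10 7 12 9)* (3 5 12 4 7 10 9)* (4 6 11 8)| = |(2 12 3 5)(4 9 7 6 11 8)| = 12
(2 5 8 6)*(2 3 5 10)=(2 10)(3 5 8 6)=[0, 1, 10, 5, 4, 8, 3, 7, 6, 9, 2]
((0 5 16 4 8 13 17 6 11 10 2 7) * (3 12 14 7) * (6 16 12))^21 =(0 5 12 14 7)(2 3 6 11 10)(4 8 13 17 16)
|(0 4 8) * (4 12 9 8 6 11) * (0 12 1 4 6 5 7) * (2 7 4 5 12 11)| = 11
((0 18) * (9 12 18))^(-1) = ((0 9 12 18))^(-1) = (0 18 12 9)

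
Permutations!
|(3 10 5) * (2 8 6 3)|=6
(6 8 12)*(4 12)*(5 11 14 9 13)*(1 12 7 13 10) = (1 12 6 8 4 7 13 5 11 14 9 10) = [0, 12, 2, 3, 7, 11, 8, 13, 4, 10, 1, 14, 6, 5, 9]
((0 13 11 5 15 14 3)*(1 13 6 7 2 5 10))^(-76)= ((0 6 7 2 5 15 14 3)(1 13 11 10))^(-76)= (0 5)(2 3)(6 15)(7 14)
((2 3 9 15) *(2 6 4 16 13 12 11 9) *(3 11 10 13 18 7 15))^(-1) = ((2 11 9 3)(4 16 18 7 15 6)(10 13 12))^(-1) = (2 3 9 11)(4 6 15 7 18 16)(10 12 13)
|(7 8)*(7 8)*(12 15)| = |(12 15)| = 2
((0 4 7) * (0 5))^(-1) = ((0 4 7 5))^(-1) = (0 5 7 4)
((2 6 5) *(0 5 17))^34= (0 17 6 2 5)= ((0 5 2 6 17))^34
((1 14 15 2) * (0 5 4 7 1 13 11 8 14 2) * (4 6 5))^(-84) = ((0 4 7 1 2 13 11 8 14 15)(5 6))^(-84) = (0 11 7 14 2)(1 15 13 4 8)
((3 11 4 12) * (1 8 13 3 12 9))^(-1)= ((1 8 13 3 11 4 9))^(-1)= (1 9 4 11 3 13 8)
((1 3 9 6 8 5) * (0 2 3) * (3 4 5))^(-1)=(0 1 5 4 2)(3 8 6 9)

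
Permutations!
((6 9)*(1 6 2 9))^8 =((1 6)(2 9))^8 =(9)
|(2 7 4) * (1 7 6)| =|(1 7 4 2 6)| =5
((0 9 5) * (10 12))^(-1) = (0 5 9)(10 12) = ((0 9 5)(10 12))^(-1)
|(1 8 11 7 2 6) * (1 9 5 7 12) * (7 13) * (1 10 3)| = 6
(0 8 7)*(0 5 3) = (0 8 7 5 3) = [8, 1, 2, 0, 4, 3, 6, 5, 7]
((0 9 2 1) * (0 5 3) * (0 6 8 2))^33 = ((0 9)(1 5 3 6 8 2))^33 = (0 9)(1 6)(2 3)(5 8)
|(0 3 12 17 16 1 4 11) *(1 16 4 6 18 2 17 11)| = 12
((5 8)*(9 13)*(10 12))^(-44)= (13)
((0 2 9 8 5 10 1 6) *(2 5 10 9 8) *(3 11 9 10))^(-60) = (11)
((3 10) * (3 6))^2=(3 6 10)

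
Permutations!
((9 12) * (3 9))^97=((3 9 12))^97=(3 9 12)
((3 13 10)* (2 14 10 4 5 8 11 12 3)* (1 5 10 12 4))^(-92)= ((1 5 8 11 4 10 2 14 12 3 13))^(-92)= (1 14 11 13 2 8 3 10 5 12 4)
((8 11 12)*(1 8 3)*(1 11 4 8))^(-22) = ((3 11 12)(4 8))^(-22) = (3 12 11)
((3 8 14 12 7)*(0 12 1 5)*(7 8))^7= ((0 12 8 14 1 5)(3 7))^7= (0 12 8 14 1 5)(3 7)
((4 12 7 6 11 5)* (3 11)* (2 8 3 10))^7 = (2 7 5 8 6 4 3 10 12 11)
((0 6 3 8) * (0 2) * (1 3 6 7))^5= (0 2 8 3 1 7)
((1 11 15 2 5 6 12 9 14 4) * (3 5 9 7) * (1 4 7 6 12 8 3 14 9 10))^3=((1 11 15 2 10)(3 5 12 6 8)(7 14))^3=(1 2 11 10 15)(3 6 5 8 12)(7 14)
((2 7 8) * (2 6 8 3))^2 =(8)(2 3 7)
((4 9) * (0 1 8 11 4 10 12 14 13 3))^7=(0 12 11 3 10 8 13 9 1 14 4)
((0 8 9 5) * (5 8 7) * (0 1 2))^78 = (9)(0 1 7 2 5)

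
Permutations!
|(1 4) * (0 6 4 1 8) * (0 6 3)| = 6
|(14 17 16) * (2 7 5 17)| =6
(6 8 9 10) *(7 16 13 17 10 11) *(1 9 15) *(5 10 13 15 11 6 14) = (1 9 6 8 11 7 16 15)(5 10 14)(13 17) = [0, 9, 2, 3, 4, 10, 8, 16, 11, 6, 14, 7, 12, 17, 5, 1, 15, 13]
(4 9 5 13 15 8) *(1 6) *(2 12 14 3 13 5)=(1 6)(2 12 14 3 13 15 8 4 9)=[0, 6, 12, 13, 9, 5, 1, 7, 4, 2, 10, 11, 14, 15, 3, 8]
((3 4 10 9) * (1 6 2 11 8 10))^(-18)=((1 6 2 11 8 10 9 3 4))^(-18)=(11)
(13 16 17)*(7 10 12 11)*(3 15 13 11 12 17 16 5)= (3 15 13 5)(7 10 17 11)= [0, 1, 2, 15, 4, 3, 6, 10, 8, 9, 17, 7, 12, 5, 14, 13, 16, 11]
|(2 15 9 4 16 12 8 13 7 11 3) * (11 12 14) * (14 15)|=4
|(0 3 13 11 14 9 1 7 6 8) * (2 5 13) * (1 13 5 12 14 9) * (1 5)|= |(0 3 2 12 14 5 1 7 6 8)(9 13 11)|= 30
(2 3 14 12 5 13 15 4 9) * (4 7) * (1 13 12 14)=(1 13 15 7 4 9 2 3)(5 12)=[0, 13, 3, 1, 9, 12, 6, 4, 8, 2, 10, 11, 5, 15, 14, 7]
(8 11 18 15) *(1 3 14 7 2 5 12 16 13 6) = (1 3 14 7 2 5 12 16 13 6)(8 11 18 15) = [0, 3, 5, 14, 4, 12, 1, 2, 11, 9, 10, 18, 16, 6, 7, 8, 13, 17, 15]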